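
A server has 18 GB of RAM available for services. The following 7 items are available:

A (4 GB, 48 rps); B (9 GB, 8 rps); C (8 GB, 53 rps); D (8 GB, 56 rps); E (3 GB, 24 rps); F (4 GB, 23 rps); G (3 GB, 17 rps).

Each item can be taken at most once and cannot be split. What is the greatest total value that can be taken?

Check high-value combinations within 18 GB:
- A+D+E+G: memory 4+8+3+3=18, value 48+56+24+17=145
- A+C+E+G: memory 4+8+3+3=18, value 48+53+24+17=142
- A+D+E: memory 4+8+3=15, value 48+56+24=128
- A+D+F: memory 4+8+4=16, value 48+56+23=127
Best: 145 rps.

145 rps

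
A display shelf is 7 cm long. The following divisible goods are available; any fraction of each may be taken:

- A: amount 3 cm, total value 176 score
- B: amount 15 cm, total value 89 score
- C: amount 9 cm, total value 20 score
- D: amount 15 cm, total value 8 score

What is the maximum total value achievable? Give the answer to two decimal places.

Take in order of value per unit:
- A (176/3 per unit): all 3 → value 176, running total 176.00
- B (89/15 per unit): 4 of 15 → value 4×89/15 = 23.7333, running total 199.73
Total 199.73.

199.73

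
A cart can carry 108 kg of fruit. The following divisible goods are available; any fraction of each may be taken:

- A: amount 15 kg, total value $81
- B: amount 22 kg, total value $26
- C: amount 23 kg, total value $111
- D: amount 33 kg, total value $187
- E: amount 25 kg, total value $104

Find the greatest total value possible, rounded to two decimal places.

Take in order of value per unit:
- D (187/33 per unit): all 33 → value 187, running total 187.00
- A (81/15 per unit): all 15 → value 81, running total 268.00
- C (111/23 per unit): all 23 → value 111, running total 379.00
- E (104/25 per unit): all 25 → value 104, running total 483.00
- B (26/22 per unit): 12 of 22 → value 12×26/22 = 14.1818, running total 497.18
Total 497.18.

497.18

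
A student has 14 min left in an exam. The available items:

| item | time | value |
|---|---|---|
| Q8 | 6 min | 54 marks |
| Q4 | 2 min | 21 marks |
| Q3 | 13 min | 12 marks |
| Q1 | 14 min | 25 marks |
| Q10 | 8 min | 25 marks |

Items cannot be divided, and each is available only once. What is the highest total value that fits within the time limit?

79 marks

This is a 0/1 knapsack; check combinations near the capacity.
- Q8+Q10: time 6+8=14, value 54+25=79
- Q8+Q4: time 6+2=8, value 54+21=75
- Q8: time 6, value 54
- Q4+Q10: time 2+8=10, value 21+25=46
- Q10: time 8, value 25
Best: 79 marks.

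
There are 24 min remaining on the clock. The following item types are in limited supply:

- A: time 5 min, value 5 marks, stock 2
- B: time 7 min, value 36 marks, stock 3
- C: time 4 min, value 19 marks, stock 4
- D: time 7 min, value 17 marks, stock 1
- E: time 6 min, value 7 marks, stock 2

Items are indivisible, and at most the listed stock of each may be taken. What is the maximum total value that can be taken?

112 marks

Top feasible selections:
- 1×B + 4×C: time 23, value 112
- 2×B + 2×C: time 22, value 110
- 3×B: time 21, value 108
Best: 112 marks.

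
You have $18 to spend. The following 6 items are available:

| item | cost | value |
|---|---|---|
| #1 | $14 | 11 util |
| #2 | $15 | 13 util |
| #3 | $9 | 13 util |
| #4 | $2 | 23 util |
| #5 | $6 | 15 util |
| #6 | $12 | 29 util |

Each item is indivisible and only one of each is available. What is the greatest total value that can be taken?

Check high-value combinations within $18:
- #4+#6: cost 2+12=14, value 23+29=52
- #3+#4+#5: cost 9+2+6=17, value 13+23+15=51
- #5+#6: cost 6+12=18, value 15+29=44
- #4+#5: cost 2+6=8, value 23+15=38
- #3+#4: cost 9+2=11, value 13+23=36
Best: 52 util.

52 util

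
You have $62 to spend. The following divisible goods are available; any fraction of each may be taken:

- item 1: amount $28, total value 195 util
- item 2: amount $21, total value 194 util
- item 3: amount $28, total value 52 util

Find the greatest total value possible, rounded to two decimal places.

Take in order of value per unit:
- item 2 (194/21 per unit): all 21 → value 194, running total 194.00
- item 1 (195/28 per unit): all 28 → value 195, running total 389.00
- item 3 (52/28 per unit): 13 of 28 → value 13×52/28 = 24.1429, running total 413.14
Total 413.14.

413.14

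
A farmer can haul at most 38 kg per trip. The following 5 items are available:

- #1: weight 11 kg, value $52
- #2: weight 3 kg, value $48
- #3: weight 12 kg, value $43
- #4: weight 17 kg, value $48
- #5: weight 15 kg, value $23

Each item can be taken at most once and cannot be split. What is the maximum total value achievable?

$148

Check high-value combinations within 38 kg:
- #1+#2+#4: weight 11+3+17=31, value 52+48+48=148
- #1+#2+#3: weight 11+3+12=26, value 52+48+43=143
- #2+#3+#4: weight 3+12+17=32, value 48+43+48=139
- #1+#2+#5: weight 11+3+15=29, value 52+48+23=123
Best: $148.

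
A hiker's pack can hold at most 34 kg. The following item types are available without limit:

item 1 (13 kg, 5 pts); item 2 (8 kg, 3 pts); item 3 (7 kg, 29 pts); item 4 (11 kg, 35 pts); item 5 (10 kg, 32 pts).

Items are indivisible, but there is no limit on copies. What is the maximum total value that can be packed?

Best value-per-unit is item 3 at 29/7; filling with it alone gives 4×29 = 116.
Optimal mix: 3×item 3 + 1×item 4 → weight 32, value 122.

122 pts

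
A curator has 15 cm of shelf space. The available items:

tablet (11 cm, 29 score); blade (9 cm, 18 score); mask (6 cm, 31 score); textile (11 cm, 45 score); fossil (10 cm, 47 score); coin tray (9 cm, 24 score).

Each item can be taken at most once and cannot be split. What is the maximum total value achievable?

55 score

Check high-value combinations within 15 cm:
- mask+coin tray: length 6+9=15, value 31+24=55
- blade+mask: length 9+6=15, value 18+31=49
- fossil: length 10, value 47
Best: 55 score.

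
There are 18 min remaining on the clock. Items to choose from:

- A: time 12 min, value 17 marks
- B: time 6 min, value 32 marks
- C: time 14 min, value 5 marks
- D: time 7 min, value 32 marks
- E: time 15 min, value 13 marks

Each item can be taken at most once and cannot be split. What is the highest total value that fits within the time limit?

Check high-value combinations within 18 min:
- B+D: time 6+7=13, value 32+32=64
- A+B: time 12+6=18, value 17+32=49
- B: time 6, value 32
Best: 64 marks.

64 marks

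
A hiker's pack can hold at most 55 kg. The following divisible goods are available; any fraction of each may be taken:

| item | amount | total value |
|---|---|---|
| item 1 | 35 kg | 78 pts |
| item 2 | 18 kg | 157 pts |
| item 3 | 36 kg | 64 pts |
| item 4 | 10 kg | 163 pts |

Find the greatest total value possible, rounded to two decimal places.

380.17

Take in order of value per unit:
- item 4 (163/10 per unit): all 10 → value 163, running total 163.00
- item 2 (157/18 per unit): all 18 → value 157, running total 320.00
- item 1 (78/35 per unit): 27 of 35 → value 27×78/35 = 60.1714, running total 380.17
Total 380.17.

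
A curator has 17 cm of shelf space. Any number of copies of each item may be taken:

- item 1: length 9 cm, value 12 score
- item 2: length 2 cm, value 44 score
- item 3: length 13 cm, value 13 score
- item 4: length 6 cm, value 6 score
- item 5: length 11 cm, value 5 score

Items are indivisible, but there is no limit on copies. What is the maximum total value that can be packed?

Best value-per-unit is item 2 at 44/2, and filling with it alone uses length 8×2=16. No mix of the others beats 8×44 = 352.

352 score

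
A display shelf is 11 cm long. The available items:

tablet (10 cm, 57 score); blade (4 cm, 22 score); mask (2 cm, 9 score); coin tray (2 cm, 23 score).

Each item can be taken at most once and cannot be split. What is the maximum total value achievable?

57 score

Check high-value combinations within 11 cm:
- tablet: length 10, value 57
- blade+mask+coin tray: length 4+2+2=8, value 22+9+23=54
- blade+coin tray: length 4+2=6, value 22+23=45
Best: 57 score.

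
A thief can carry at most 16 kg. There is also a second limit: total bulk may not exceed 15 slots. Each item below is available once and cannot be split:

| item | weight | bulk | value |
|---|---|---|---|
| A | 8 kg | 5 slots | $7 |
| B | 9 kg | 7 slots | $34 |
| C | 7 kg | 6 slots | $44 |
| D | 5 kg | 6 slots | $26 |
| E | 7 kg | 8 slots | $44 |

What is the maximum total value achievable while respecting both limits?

$88

Feasible sets respecting both limits:
- C+E: weight 14, bulk 14, value 88
- B+C: weight 16, bulk 13, value 78
- B+E: weight 16, bulk 15, value 78
- C+D: weight 12, bulk 12, value 70
Best: $88.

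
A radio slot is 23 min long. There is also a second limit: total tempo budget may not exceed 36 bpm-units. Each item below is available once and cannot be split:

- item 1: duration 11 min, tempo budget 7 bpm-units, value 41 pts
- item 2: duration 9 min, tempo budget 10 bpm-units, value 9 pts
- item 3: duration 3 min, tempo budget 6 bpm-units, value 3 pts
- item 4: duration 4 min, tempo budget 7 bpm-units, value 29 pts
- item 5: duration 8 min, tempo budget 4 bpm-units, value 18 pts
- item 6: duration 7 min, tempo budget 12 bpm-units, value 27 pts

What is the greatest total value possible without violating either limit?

Feasible sets respecting both limits:
- item 1+item 4+item 6: duration 22, tempo budget 26, value 97
- item 1+item 4+item 5: duration 23, tempo budget 18, value 88
- item 3+item 4+item 5+item 6: duration 22, tempo budget 29, value 77
- item 4+item 5+item 6: duration 19, tempo budget 23, value 74
Best: 97 pts.

97 pts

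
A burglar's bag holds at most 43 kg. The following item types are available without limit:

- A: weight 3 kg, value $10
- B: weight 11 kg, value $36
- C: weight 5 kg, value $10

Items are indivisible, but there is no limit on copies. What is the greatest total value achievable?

Best value-per-unit is A at 10/3; filling with it alone gives 14×10 = 140.
Optimal mix: 7×A + 2×B → weight 43, value 142.

$142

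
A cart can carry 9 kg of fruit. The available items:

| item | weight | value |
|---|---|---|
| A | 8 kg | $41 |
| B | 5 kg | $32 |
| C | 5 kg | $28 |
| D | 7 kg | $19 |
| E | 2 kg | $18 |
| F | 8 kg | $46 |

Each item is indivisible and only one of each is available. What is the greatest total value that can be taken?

$50

Check high-value combinations within 9 kg:
- B+E: weight 5+2=7, value 32+18=50
- C+E: weight 5+2=7, value 28+18=46
- F: weight 8, value 46
Best: $50.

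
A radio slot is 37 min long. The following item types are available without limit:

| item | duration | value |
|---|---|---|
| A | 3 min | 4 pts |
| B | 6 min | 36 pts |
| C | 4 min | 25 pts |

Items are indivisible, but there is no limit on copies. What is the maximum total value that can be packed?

225 pts

Best value-per-unit is C at 25/4, and filling with it alone uses duration 9×4=36. No mix of the others beats 9×25 = 225.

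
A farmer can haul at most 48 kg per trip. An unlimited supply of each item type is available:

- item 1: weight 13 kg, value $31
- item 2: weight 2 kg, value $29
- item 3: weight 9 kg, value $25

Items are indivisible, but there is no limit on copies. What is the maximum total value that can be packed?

Best value-per-unit is item 2 at 29/2, and filling with it alone uses weight 24×2=48. No mix of the others beats 24×29 = 696.

$696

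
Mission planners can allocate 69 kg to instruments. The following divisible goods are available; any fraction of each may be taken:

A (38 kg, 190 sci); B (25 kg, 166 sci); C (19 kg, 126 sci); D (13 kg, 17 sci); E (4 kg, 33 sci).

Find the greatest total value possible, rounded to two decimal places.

430.00

Take in order of value per unit:
- E (33/4 per unit): all 4 → value 33, running total 33.00
- B (166/25 per unit): all 25 → value 166, running total 199.00
- C (126/19 per unit): all 19 → value 126, running total 325.00
- A (190/38 per unit): 21 of 38 → value 21×190/38 = 105.0000, running total 430.00
Total 430.00.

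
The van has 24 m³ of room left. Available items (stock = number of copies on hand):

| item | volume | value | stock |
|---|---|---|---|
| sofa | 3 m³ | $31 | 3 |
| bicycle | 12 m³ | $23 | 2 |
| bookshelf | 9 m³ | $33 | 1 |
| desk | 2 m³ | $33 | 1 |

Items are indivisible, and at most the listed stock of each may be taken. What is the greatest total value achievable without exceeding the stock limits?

$159

Best selections within volume 24 and stock limits:
- 3×sofa + 1×bookshelf + 1×desk: volume 20, value 159
- 3×sofa + 1×bicycle + 1×desk: volume 23, value 149
- 2×sofa + 1×bookshelf + 1×desk: volume 17, value 128
- 3×sofa + 1×desk: volume 11, value 126
Best: $159.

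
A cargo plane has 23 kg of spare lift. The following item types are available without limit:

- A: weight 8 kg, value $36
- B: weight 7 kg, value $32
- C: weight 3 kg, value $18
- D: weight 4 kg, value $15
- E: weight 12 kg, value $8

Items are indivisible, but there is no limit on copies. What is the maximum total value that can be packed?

$126

Best value-per-unit is C at 18/3; filling with it alone gives 7×18 = 126.
Optimal mix: 1×A + 5×C → weight 23, value 126.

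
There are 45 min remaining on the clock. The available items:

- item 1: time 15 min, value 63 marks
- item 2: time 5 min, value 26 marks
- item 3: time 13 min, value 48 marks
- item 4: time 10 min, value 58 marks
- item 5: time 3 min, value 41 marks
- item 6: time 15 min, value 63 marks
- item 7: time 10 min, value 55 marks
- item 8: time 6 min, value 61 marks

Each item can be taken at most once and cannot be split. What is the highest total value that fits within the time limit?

278 marks

Check high-value combinations within 45 min:
- item 1+item 4+item 5+item 7+item 8: time 15+10+3+10+6=44, value 63+58+41+55+61=278
- item 4+item 5+item 6+item 7+item 8: time 10+3+15+10+6=44, value 58+41+63+55+61=278
- item 3+item 4+item 5+item 7+item 8: time 13+10+3+10+6=42, value 48+58+41+55+61=263
Best: 278 marks.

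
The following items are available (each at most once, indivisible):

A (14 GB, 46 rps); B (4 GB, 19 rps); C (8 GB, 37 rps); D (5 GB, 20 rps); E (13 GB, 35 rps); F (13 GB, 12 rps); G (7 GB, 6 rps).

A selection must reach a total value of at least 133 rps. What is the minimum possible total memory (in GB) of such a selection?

Subsets with value ≥ 133, sorted by total memory:
- A+B+C+E: memory 39, value 137
- A+C+D+E: memory 40, value 138
- A+B+C+D+E: memory 44, value 157
Minimum memory: 39 GB.

39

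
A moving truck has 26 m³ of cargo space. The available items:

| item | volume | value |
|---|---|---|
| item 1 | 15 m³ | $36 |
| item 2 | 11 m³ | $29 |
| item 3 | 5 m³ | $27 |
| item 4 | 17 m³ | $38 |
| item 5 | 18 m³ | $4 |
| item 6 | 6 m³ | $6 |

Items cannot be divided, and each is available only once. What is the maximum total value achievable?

This is a 0/1 knapsack; check combinations near the capacity.
- item 1+item 3+item 6: volume 15+5+6=26, value 36+27+6=69
- item 3+item 4: volume 5+17=22, value 27+38=65
- item 1+item 2: volume 15+11=26, value 36+29=65
- item 1+item 3: volume 15+5=20, value 36+27=63
Best: $69.

$69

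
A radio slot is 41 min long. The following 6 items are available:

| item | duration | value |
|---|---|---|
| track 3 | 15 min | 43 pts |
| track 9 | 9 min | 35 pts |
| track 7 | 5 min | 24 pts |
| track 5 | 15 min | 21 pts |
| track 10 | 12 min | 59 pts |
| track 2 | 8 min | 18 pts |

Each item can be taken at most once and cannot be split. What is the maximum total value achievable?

This is a 0/1 knapsack; check combinations near the capacity.
- track 3+track 9+track 7+track 10: duration 15+9+5+12=41, value 43+35+24+59=161
- track 3+track 7+track 10+track 2: duration 15+5+12+8=40, value 43+24+59+18=144
- track 9+track 7+track 5+track 10: duration 9+5+15+12=41, value 35+24+21+59=139
- track 3+track 9+track 10: duration 15+9+12=36, value 43+35+59=137
- track 9+track 7+track 10+track 2: duration 9+5+12+8=34, value 35+24+59+18=136
Best: 161 pts.

161 pts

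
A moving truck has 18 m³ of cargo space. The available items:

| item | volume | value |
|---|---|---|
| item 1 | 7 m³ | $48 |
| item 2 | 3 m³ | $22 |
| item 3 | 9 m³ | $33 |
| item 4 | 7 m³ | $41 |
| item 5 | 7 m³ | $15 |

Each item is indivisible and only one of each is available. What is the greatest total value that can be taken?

Check high-value combinations within 18 m³:
- item 1+item 2+item 4: volume 7+3+7=17, value 48+22+41=111
- item 1+item 4: volume 7+7=14, value 48+41=89
- item 1+item 2+item 5: volume 7+3+7=17, value 48+22+15=85
- item 1+item 3: volume 7+9=16, value 48+33=81
Best: $111.

$111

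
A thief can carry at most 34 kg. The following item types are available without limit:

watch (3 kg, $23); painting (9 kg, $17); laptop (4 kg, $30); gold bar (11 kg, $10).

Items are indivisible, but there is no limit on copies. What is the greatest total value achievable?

$260

Best value-per-unit is watch at 23/3; filling with it alone gives 11×23 = 253.
Optimal mix: 10×watch + 1×laptop → weight 34, value 260.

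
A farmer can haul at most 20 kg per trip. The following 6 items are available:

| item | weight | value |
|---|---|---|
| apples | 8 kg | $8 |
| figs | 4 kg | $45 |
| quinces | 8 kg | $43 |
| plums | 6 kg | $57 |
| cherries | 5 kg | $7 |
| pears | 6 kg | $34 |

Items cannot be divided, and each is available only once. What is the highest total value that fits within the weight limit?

This is a 0/1 knapsack; check combinations near the capacity.
- figs+quinces+plums: weight 4+8+6=18, value 45+43+57=145
- figs+plums+pears: weight 4+6+6=16, value 45+57+34=136
- quinces+plums+pears: weight 8+6+6=20, value 43+57+34=134
Best: $145.

$145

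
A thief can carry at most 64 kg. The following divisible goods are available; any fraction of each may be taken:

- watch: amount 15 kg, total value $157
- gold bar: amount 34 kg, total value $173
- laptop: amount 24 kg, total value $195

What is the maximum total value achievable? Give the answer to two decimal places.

479.21

Take in order of value per unit:
- watch (157/15 per unit): all 15 → value 157, running total 157.00
- laptop (195/24 per unit): all 24 → value 195, running total 352.00
- gold bar (173/34 per unit): 25 of 34 → value 25×173/34 = 127.2059, running total 479.21
Total 479.21.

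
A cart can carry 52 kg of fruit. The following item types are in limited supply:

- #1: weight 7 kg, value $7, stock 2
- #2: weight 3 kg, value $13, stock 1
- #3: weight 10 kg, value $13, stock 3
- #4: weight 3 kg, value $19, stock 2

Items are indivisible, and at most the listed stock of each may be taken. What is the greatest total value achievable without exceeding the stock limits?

$97

Best selections within weight 52 and stock limits:
- 1×#1 + 1×#2 + 3×#3 + 2×#4: weight 46, value 97
- 2×#1 + 1×#2 + 2×#3 + 2×#4: weight 43, value 91
Best: $97.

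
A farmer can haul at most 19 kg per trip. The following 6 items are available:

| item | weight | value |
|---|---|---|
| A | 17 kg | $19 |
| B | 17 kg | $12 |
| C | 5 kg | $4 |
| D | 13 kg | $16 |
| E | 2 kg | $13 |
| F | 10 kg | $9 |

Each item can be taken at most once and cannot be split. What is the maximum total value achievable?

$32

Check high-value combinations within 19 kg:
- A+E: weight 17+2=19, value 19+13=32
- D+E: weight 13+2=15, value 16+13=29
- C+E+F: weight 5+2+10=17, value 4+13+9=26
- B+E: weight 17+2=19, value 12+13=25
Best: $32.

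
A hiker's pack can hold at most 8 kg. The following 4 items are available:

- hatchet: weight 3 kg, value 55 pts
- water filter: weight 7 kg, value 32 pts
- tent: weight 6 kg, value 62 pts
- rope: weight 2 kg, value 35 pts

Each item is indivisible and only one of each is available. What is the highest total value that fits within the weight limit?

Check high-value combinations within 8 kg:
- tent+rope: weight 6+2=8, value 62+35=97
- hatchet+rope: weight 3+2=5, value 55+35=90
- tent: weight 6, value 62
Best: 97 pts.

97 pts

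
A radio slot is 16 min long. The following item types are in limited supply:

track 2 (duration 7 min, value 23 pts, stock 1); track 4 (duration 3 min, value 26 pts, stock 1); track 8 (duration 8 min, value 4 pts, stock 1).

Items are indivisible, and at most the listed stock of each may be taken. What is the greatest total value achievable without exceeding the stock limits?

49 pts

Best selections within duration 16 and stock limits:
- 1×track 2 + 1×track 4: duration 10, value 49
- 1×track 4 + 1×track 8: duration 11, value 30
- 1×track 2 + 1×track 8: duration 15, value 27
Best: 49 pts.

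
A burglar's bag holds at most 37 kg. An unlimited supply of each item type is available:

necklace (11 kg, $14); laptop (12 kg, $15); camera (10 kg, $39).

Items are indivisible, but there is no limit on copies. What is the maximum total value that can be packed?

Best value-per-unit is camera at 39/10, and filling with it alone uses weight 3×10=30. No mix of the others beats 3×39 = 117.

$117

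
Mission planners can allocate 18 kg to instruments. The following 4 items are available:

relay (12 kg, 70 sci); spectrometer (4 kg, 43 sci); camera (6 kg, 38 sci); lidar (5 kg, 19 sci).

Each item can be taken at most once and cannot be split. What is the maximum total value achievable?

113 sci

Check high-value combinations within 18 kg:
- relay+spectrometer: mass 12+4=16, value 70+43=113
- relay+camera: mass 12+6=18, value 70+38=108
- spectrometer+camera+lidar: mass 4+6+5=15, value 43+38+19=100
- relay+lidar: mass 12+5=17, value 70+19=89
Best: 113 sci.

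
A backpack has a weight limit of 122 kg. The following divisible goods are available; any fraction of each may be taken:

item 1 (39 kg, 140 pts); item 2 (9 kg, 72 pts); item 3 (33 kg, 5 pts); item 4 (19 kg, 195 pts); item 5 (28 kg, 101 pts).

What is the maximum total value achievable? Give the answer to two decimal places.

512.09

Take in order of value per unit:
- item 4 (195/19 per unit): all 19 → value 195, running total 195.00
- item 2 (72/9 per unit): all 9 → value 72, running total 267.00
- item 5 (101/28 per unit): all 28 → value 101, running total 368.00
- item 1 (140/39 per unit): all 39 → value 140, running total 508.00
- item 3 (5/33 per unit): 27 of 33 → value 27×5/33 = 4.0909, running total 512.09
Total 512.09.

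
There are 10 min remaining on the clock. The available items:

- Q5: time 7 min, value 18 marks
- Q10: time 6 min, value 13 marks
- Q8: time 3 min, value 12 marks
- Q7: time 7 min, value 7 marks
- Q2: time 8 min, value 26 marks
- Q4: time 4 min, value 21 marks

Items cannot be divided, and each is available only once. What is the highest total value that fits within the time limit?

34 marks

Check high-value combinations within 10 min:
- Q10+Q4: time 6+4=10, value 13+21=34
- Q8+Q4: time 3+4=7, value 12+21=33
- Q5+Q8: time 7+3=10, value 18+12=30
Best: 34 marks.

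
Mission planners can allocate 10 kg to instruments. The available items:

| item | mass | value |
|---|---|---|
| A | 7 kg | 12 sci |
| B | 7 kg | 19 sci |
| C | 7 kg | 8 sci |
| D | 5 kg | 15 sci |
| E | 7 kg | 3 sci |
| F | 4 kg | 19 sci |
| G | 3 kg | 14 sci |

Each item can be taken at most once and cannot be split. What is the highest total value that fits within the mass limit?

This is a 0/1 knapsack; check combinations near the capacity.
- D+F: mass 5+4=9, value 15+19=34
- F+G: mass 4+3=7, value 19+14=33
- B+G: mass 7+3=10, value 19+14=33
- D+G: mass 5+3=8, value 15+14=29
- A+G: mass 7+3=10, value 12+14=26
Best: 34 sci.

34 sci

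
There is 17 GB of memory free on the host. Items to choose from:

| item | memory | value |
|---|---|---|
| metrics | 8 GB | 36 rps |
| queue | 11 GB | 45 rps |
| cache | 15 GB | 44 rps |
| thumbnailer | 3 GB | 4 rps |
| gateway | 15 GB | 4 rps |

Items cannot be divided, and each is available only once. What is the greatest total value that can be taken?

49 rps

Check high-value combinations within 17 GB:
- queue+thumbnailer: memory 11+3=14, value 45+4=49
- queue: memory 11, value 45
- cache: memory 15, value 44
- metrics+thumbnailer: memory 8+3=11, value 36+4=40
Best: 49 rps.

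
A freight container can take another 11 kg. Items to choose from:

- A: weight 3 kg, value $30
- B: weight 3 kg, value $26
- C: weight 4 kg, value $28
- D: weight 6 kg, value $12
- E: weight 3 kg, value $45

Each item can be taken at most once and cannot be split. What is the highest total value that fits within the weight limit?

Check high-value combinations within 11 kg:
- A+C+E: weight 3+4+3=10, value 30+28+45=103
- A+B+E: weight 3+3+3=9, value 30+26+45=101
- B+C+E: weight 3+4+3=10, value 26+28+45=99
- A+B+C: weight 3+3+4=10, value 30+26+28=84
- A+E: weight 3+3=6, value 30+45=75
Best: $103.

$103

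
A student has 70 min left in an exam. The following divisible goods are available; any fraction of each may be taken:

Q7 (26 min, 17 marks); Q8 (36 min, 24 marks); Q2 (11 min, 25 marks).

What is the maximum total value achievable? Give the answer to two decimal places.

Take in order of value per unit:
- Q2 (25/11 per unit): all 11 → value 25, running total 25.00
- Q8 (24/36 per unit): all 36 → value 24, running total 49.00
- Q7 (17/26 per unit): 23 of 26 → value 23×17/26 = 15.0385, running total 64.04
Total 64.04.

64.04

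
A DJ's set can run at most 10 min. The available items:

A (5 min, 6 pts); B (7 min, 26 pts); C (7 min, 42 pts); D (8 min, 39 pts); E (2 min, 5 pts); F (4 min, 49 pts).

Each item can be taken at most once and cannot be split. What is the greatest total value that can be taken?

55 pts

Check high-value combinations within 10 min:
- A+F: duration 5+4=9, value 6+49=55
- E+F: duration 2+4=6, value 5+49=54
- F: duration 4, value 49
- C+E: duration 7+2=9, value 42+5=47
- D+E: duration 8+2=10, value 39+5=44
Best: 55 pts.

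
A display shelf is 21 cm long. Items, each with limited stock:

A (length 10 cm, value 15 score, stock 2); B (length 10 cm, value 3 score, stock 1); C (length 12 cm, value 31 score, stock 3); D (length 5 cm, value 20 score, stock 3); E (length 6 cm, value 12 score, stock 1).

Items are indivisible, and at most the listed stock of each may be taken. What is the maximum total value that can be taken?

Top feasible selections:
- 3×D + 1×E: length 21, value 72
- 3×D: length 15, value 60
Best: 72 score.

72 score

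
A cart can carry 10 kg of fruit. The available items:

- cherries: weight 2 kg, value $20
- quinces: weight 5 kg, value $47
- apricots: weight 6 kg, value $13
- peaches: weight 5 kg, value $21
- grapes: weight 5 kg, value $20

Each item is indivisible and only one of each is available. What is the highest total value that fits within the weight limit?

Check high-value combinations within 10 kg:
- quinces+peaches: weight 5+5=10, value 47+21=68
- cherries+quinces: weight 2+5=7, value 20+47=67
- quinces+grapes: weight 5+5=10, value 47+20=67
- quinces: weight 5, value 47
Best: $68.

$68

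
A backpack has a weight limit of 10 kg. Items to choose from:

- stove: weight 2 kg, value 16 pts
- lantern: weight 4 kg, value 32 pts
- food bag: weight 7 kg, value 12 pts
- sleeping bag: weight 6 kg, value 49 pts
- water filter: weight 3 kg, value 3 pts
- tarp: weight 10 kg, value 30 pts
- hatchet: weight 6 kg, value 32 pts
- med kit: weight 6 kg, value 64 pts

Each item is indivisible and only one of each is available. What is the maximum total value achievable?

96 pts

This is a 0/1 knapsack; check combinations near the capacity.
- lantern+med kit: weight 4+6=10, value 32+64=96
- lantern+sleeping bag: weight 4+6=10, value 32+49=81
- stove+med kit: weight 2+6=8, value 16+64=80
Best: 96 pts.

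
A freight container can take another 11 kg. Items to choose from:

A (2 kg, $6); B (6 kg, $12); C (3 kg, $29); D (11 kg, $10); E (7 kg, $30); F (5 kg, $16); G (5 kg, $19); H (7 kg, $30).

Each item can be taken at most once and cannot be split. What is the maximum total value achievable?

Check high-value combinations within 11 kg:
- C+E: weight 3+7=10, value 29+30=59
- C+H: weight 3+7=10, value 29+30=59
- A+C+G: weight 2+3+5=10, value 6+29+19=54
- A+C+F: weight 2+3+5=10, value 6+29+16=51
- C+G: weight 3+5=8, value 29+19=48
Best: $59.

$59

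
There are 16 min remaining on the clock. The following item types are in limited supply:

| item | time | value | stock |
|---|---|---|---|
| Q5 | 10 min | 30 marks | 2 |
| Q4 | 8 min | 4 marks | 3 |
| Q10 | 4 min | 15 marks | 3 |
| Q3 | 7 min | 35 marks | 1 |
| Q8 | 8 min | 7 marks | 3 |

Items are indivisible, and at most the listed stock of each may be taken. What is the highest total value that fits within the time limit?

65 marks

Best selections within time 16 and stock limits:
- 2×Q10 + 1×Q3: time 15, value 65
- 1×Q10 + 1×Q3: time 11, value 50
- 3×Q10: time 12, value 45
- 1×Q5 + 1×Q10: time 14, value 45
Best: 65 marks.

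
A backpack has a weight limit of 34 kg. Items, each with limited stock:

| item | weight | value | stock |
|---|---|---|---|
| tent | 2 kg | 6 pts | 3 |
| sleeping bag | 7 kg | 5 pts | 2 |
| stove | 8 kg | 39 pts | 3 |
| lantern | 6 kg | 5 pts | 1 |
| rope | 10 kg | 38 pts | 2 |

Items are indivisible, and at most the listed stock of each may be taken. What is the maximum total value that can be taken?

Best selections within weight 34 and stock limits:
- 3×stove + 1×rope: weight 34, value 155
- 3×tent + 3×stove: weight 30, value 135
Best: 155 pts.

155 pts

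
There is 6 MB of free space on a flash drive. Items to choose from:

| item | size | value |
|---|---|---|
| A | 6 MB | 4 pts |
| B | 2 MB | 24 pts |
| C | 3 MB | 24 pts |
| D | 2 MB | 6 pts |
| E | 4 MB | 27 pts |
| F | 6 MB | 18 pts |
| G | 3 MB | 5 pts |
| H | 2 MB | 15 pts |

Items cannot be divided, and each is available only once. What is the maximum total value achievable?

51 pts

Check high-value combinations within 6 MB:
- B+E: size 2+4=6, value 24+27=51
- B+C: size 2+3=5, value 24+24=48
- B+D+H: size 2+2+2=6, value 24+6+15=45
- E+H: size 4+2=6, value 27+15=42
Best: 51 pts.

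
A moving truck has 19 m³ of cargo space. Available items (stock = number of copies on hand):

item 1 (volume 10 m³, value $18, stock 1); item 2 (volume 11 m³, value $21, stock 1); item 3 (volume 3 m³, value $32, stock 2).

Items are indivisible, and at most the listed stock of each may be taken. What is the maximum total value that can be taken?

$85

Top feasible selections:
- 1×item 2 + 2×item 3: volume 17, value 85
- 1×item 1 + 2×item 3: volume 16, value 82
- 2×item 3: volume 6, value 64
Best: $85.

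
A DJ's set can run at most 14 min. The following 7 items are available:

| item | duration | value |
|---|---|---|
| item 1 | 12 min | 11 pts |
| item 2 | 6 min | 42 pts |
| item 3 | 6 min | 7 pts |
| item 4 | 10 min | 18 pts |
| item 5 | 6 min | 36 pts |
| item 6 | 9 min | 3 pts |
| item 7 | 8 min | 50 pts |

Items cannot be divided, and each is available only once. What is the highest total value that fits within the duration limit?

92 pts

Check high-value combinations within 14 min:
- item 2+item 7: duration 6+8=14, value 42+50=92
- item 5+item 7: duration 6+8=14, value 36+50=86
- item 2+item 5: duration 6+6=12, value 42+36=78
Best: 92 pts.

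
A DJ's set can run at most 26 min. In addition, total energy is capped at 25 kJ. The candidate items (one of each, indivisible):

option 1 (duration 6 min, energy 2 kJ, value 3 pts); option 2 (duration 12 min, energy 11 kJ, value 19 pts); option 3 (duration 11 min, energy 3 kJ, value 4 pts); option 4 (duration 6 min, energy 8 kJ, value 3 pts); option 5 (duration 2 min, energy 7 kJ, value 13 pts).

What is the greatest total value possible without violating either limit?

Feasible sets respecting both limits:
- option 2+option 3+option 5: duration 25, energy 21, value 36
- option 1+option 2+option 5: duration 20, energy 20, value 35
- option 2+option 5: duration 14, energy 18, value 32
- option 1+option 2+option 4: duration 24, energy 21, value 25
Best: 36 pts.

36 pts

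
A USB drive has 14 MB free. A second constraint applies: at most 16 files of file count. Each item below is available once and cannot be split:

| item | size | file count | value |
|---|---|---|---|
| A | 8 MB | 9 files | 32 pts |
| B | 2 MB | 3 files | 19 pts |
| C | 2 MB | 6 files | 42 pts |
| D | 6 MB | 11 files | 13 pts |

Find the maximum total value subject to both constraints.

74 pts

Feasible sets respecting both limits:
- A+C: size 10, file count 15, value 74
- B+C: size 4, file count 9, value 61
- A+B: size 10, file count 12, value 51
- C: size 2, file count 6, value 42
Best: 74 pts.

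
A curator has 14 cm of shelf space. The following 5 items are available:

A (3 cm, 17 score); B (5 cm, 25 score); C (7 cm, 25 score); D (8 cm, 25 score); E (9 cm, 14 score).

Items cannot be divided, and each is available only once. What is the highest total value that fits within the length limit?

Check high-value combinations within 14 cm:
- B+C: length 5+7=12, value 25+25=50
- B+D: length 5+8=13, value 25+25=50
- A+B: length 3+5=8, value 17+25=42
Best: 50 score.

50 score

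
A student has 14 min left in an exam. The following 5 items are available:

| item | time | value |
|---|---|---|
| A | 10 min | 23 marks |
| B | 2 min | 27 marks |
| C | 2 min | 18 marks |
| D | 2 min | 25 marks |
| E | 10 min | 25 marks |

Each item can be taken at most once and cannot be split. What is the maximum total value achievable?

77 marks

Check high-value combinations within 14 min:
- B+D+E: time 2+2+10=14, value 27+25+25=77
- A+B+D: time 10+2+2=14, value 23+27+25=75
- B+C+D: time 2+2+2=6, value 27+18+25=70
- B+C+E: time 2+2+10=14, value 27+18+25=70
- A+B+C: time 10+2+2=14, value 23+27+18=68
Best: 77 marks.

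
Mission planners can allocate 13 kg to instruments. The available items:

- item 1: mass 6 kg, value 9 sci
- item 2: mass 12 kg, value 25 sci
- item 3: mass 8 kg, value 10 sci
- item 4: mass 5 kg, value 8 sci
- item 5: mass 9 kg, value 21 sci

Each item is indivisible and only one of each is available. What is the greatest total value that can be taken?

Check high-value combinations within 13 kg:
- item 2: mass 12, value 25
- item 5: mass 9, value 21
- item 3+item 4: mass 8+5=13, value 10+8=18
Best: 25 sci.

25 sci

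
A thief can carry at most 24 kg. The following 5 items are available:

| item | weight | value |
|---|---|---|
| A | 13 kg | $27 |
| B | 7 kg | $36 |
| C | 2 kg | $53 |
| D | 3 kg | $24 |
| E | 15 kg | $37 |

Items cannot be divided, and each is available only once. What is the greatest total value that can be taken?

$126

This is a 0/1 knapsack; check combinations near the capacity.
- B+C+E: weight 7+2+15=24, value 36+53+37=126
- A+B+C: weight 13+7+2=22, value 27+36+53=116
- C+D+E: weight 2+3+15=20, value 53+24+37=114
Best: $126.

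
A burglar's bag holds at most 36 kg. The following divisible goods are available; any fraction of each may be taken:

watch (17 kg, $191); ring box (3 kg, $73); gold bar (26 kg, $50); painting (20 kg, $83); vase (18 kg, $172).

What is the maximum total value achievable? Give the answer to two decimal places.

Take in order of value per unit:
- ring box (73/3 per unit): all 3 → value 73, running total 73.00
- watch (191/17 per unit): all 17 → value 191, running total 264.00
- vase (172/18 per unit): 16 of 18 → value 16×172/18 = 152.8889, running total 416.89
Total 416.89.

416.89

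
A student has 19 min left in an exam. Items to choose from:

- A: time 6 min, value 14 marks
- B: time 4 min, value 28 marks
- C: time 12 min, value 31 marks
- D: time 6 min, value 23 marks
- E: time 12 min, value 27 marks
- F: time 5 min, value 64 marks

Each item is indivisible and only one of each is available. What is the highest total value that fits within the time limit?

115 marks

Check high-value combinations within 19 min:
- B+D+F: time 4+6+5=15, value 28+23+64=115
- A+B+F: time 6+4+5=15, value 14+28+64=106
- A+D+F: time 6+6+5=17, value 14+23+64=101
- C+F: time 12+5=17, value 31+64=95
Best: 115 marks.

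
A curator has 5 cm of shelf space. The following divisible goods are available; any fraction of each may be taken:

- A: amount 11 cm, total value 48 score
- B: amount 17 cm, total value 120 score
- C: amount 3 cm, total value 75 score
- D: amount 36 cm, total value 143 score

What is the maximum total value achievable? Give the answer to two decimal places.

89.12

Take in order of value per unit:
- C (75/3 per unit): all 3 → value 75, running total 75.00
- B (120/17 per unit): 2 of 17 → value 2×120/17 = 14.1176, running total 89.12
Total 89.12.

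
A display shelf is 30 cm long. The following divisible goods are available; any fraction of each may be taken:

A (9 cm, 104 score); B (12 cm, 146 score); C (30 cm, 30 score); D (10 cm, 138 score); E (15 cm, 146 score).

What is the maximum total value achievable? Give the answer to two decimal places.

376.44

Take in order of value per unit:
- D (138/10 per unit): all 10 → value 138, running total 138.00
- B (146/12 per unit): all 12 → value 146, running total 284.00
- A (104/9 per unit): 8 of 9 → value 8×104/9 = 92.4444, running total 376.44
Total 376.44.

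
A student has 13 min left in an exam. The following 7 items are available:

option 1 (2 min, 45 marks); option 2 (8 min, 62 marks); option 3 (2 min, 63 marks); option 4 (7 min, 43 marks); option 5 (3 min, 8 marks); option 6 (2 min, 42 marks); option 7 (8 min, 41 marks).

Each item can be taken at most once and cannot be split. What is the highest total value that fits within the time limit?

Check high-value combinations within 13 min:
- option 1+option 3+option 4+option 6: time 2+2+7+2=13, value 45+63+43+42=193
- option 1+option 2+option 3: time 2+8+2=12, value 45+62+63=170
- option 2+option 3+option 6: time 8+2+2=12, value 62+63+42=167
- option 1+option 3+option 5+option 6: time 2+2+3+2=9, value 45+63+8+42=158
- option 1+option 3+option 4: time 2+2+7=11, value 45+63+43=151
Best: 193 marks.

193 marks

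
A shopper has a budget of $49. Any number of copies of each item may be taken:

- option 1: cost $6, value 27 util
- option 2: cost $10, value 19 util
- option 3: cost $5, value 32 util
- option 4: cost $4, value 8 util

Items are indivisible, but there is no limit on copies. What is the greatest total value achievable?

Best value-per-unit is option 3 at 32/5; filling with it alone gives 9×32 = 288.
Optimal mix: 9×option 3 + 1×option 4 → cost 49, value 296.

296 util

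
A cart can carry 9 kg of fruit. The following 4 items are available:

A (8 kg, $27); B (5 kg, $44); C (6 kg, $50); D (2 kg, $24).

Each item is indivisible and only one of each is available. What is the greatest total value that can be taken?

Check high-value combinations within 9 kg:
- C+D: weight 6+2=8, value 50+24=74
- B+D: weight 5+2=7, value 44+24=68
- C: weight 6, value 50
- B: weight 5, value 44
Best: $74.

$74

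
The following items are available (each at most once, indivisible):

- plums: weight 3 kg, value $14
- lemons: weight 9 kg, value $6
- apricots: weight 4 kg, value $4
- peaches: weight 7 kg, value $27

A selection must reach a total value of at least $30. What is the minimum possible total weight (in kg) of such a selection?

10

Subsets with value ≥ 30, sorted by total weight:
- plums+peaches: weight 10, value 41
- apricots+peaches: weight 11, value 31
- plums+apricots+peaches: weight 14, value 45
Minimum weight: 10 kg.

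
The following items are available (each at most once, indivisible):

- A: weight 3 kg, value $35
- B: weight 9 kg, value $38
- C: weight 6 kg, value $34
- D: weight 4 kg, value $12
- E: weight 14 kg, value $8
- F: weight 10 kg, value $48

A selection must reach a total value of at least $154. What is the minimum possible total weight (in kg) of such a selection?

Subsets with value ≥ 154, sorted by total weight:
- A+B+C+F: weight 28, value 155
- A+B+C+D+F: weight 32, value 167
- A+B+C+E+F: weight 42, value 163
Minimum weight: 28 kg.

28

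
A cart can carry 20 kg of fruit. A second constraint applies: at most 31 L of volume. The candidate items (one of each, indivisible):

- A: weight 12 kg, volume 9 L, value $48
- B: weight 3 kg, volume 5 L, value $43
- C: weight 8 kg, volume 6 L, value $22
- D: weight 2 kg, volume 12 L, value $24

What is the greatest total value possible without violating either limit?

$115

Feasible sets respecting both limits:
- A+B+D: weight 17, volume 26, value 115
- A+B: weight 15, volume 14, value 91
- B+C+D: weight 13, volume 23, value 89
Best: $115.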